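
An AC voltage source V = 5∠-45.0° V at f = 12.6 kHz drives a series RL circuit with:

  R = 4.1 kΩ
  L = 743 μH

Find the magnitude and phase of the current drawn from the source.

Step 1 — Angular frequency: ω = 2π·f = 2π·1.26e+04 = 7.917e+04 rad/s.
Step 2 — Component impedances:
  R: Z = R = 4100 Ω
  L: Z = jωL = j·7.917e+04·0.000743 = 0 + j58.82 Ω
Step 3 — Series combination: Z_total = R + L = 4100 + j58.82 Ω = 4100∠0.8° Ω.
Step 4 — Source phasor: V = 5∠-45.0° V = 3.536 - j3.536 V.
Step 5 — Ohm's law: I = V / Z_total = (3.536 - j3.536) / (4100 + j58.82) = 0.0008498 - j0.0008745 A.
Step 6 — Convert to polar: |I| = 0.001219 A, ∠I = -45.8°.

I = 0.001219∠-45.8° A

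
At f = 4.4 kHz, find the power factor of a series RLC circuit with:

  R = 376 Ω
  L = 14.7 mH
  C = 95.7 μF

Step 1 — Angular frequency: ω = 2π·f = 2π·4400 = 2.765e+04 rad/s.
Step 2 — Component impedances:
  R: Z = R = 376 Ω
  L: Z = jωL = j·2.765e+04·0.0147 = 0 + j406.4 Ω
  C: Z = 1/(jωC) = -j/(ω·C) = 0 - j0.378 Ω
Step 3 — Series combination: Z_total = R + L + C = 376 + j406 Ω = 553.4∠47.2° Ω.
Step 4 — Power factor: PF = cos(φ) = Re(Z)/|Z| = 376/553.38 = 0.6795.
Step 5 — Type: Im(Z) = 406 ⇒ lagging (phase φ = 47.2°).

PF = 0.6795 (lagging, φ = 47.2°)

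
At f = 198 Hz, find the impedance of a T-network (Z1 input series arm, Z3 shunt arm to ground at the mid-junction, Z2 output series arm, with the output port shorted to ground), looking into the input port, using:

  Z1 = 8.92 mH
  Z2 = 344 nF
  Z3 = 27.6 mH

Step 1 — Angular frequency: ω = 2π·f = 2π·198 = 1244 rad/s.
Step 2 — Component impedances:
  Z1: Z = jωL = j·1244·0.00892 = 0 + j11.1 Ω
  Z2: Z = 1/(jωC) = -j/(ω·C) = 0 - j2337 Ω
  Z3: Z = jωL = j·1244·0.0276 = 0 + j34.34 Ω
Step 3 — With the output port shorted to ground, the output series arm Z2 runs from the junction to ground; the shunt arm Z3 also runs from the junction to ground. They appear in parallel: Z3 || Z2 = 0 + j34.85 Ω.
Step 4 — Series with input arm Z1: Z_in = Z1 + (Z3 || Z2) = 0 + j45.95 Ω = 45.95∠90.0° Ω.

Z = 0 + j45.95 Ω = 45.95∠90.0° Ω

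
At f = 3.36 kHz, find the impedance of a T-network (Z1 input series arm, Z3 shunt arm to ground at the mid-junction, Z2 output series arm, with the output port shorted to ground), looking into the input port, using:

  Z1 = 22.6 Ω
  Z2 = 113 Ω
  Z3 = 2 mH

Step 1 — Angular frequency: ω = 2π·f = 2π·3360 = 2.111e+04 rad/s.
Step 2 — Component impedances:
  Z1: Z = R = 22.6 Ω
  Z2: Z = R = 113 Ω
  Z3: Z = jωL = j·2.111e+04·0.002 = 0 + j42.22 Ω
Step 3 — With the output port shorted to ground, the output series arm Z2 runs from the junction to ground; the shunt arm Z3 also runs from the junction to ground. They appear in parallel: Z3 || Z2 = 13.84 + j37.05 Ω.
Step 4 — Series with input arm Z1: Z_in = Z1 + (Z3 || Z2) = 36.44 + j37.05 Ω = 51.97∠45.5° Ω.

Z = 36.44 + j37.05 Ω = 51.97∠45.5° Ω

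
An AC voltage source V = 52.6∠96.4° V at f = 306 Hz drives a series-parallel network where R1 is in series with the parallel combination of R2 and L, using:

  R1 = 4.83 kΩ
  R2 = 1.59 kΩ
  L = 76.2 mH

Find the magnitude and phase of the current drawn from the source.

Step 1 — Angular frequency: ω = 2π·f = 2π·306 = 1923 rad/s.
Step 2 — Component impedances:
  R1: Z = R = 4830 Ω
  R2: Z = R = 1590 Ω
  L: Z = jωL = j·1923·0.0762 = 0 + j146.5 Ω
Step 3 — Parallel branch: R2 || L = 1/(1/R2 + 1/L) = 13.39 + j145.3 Ω.
Step 4 — Series with R1: Z_total = R1 + (R2 || L) = 4843 + j145.3 Ω = 4846∠1.7° Ω.
Step 5 — Source phasor: V = 52.6∠96.4° V = -5.863 + j52.27 V.
Step 6 — Ohm's law: I = V / Z_total = (-5.863 + j52.27) / (4843 + j145.3) = -0.0008861 + j0.01082 A.
Step 7 — Convert to polar: |I| = 0.01086 A, ∠I = 94.7°.

I = 0.01086∠94.7° A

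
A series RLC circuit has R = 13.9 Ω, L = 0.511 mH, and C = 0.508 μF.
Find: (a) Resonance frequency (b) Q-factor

Step 1 — Resonance condition Im(Z)=0 gives ω₀ = 1/√(LC).
Step 2 — ω₀ = 1/√(0.000511·5.08e-07) = 6.207e+04 rad/s.
Step 3 — f₀ = ω₀/(2π) = 9878 Hz.
Step 4 — Series Q: Q = ω₀L/R = 6.207e+04·0.000511/13.9 = 2.282.

(a) f₀ = 9878 Hz  (b) Q = 2.282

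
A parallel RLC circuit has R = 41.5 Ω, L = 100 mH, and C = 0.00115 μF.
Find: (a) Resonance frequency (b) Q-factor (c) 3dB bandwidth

Step 1 — Resonance: ω₀ = 1/√(LC) = 1/√(0.1·1.15e-09) = 9.325e+04 rad/s.
Step 2 — f₀ = ω₀/(2π) = 1.484e+04 Hz.
Step 3 — Parallel Q: Q = R/(ω₀L) = 41.5/(9.325e+04·0.1) = 0.00445.
Step 4 — Bandwidth: Δω = ω₀/Q = 2.095e+07 rad/s; BW = Δω/(2π) = 3.335e+06 Hz.

(a) f₀ = 1.484e+04 Hz  (b) Q = 0.00445  (c) BW = 3.335e+06 Hz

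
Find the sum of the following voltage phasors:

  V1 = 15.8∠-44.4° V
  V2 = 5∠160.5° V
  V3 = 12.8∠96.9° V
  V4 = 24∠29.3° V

Step 1 — Convert each phasor to rectangular form:
  V1 = 15.8·(cos(-44.4°) + j·sin(-44.4°)) = 11.29 - j11.05 V
  V2 = 5·(cos(160.5°) + j·sin(160.5°)) = -4.713 + j1.669 V
  V3 = 12.8·(cos(96.9°) + j·sin(96.9°)) = -1.538 + j12.71 V
  V4 = 24·(cos(29.3°) + j·sin(29.3°)) = 20.93 + j11.75 V
Step 2 — Sum components: V_total = 25.97 + j15.07 V.
Step 3 — Convert to polar: |V_total| = 30.02 V, ∠V_total = 30.1°.

V_total = 30.02∠30.1° V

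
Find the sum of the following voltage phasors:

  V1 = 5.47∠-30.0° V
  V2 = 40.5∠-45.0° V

Step 1 — Convert each phasor to rectangular form:
  V1 = 5.47·(cos(-30.0°) + j·sin(-30.0°)) = 4.737 - j2.735 V
  V2 = 40.5·(cos(-45.0°) + j·sin(-45.0°)) = 28.64 - j28.64 V
Step 2 — Sum components: V_total = 33.37 - j31.37 V.
Step 3 — Convert to polar: |V_total| = 45.81 V, ∠V_total = -43.2°.

V_total = 45.81∠-43.2° V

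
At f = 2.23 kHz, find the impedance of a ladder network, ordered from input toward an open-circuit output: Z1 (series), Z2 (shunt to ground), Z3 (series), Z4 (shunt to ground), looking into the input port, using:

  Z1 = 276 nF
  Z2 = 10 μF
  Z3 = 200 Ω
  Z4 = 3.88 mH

Step 1 — Angular frequency: ω = 2π·f = 2π·2230 = 1.401e+04 rad/s.
Step 2 — Component impedances:
  Z1: Z = 1/(jωC) = -j/(ω·C) = 0 - j258.6 Ω
  Z2: Z = 1/(jωC) = -j/(ω·C) = 0 - j7.137 Ω
  Z3: Z = R = 200 Ω
  Z4: Z = jωL = j·1.401e+04·0.00388 = 0 + j54.36 Ω
Step 3 — Ladder network (open output): work backward from the far end, alternating series and parallel combinations. Z_in = 0.2412 - j265.8 Ω = 265.8∠-89.9° Ω.

Z = 0.2412 - j265.8 Ω = 265.8∠-89.9° Ω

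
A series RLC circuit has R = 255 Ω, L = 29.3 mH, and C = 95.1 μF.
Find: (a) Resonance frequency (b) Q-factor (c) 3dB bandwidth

Step 1 — Resonance condition Im(Z)=0 gives ω₀ = 1/√(LC).
Step 2 — ω₀ = 1/√(0.0293·9.51e-05) = 599.1 rad/s.
Step 3 — f₀ = ω₀/(2π) = 95.34 Hz.
Step 4 — Series Q: Q = ω₀L/R = 599.1·0.0293/255 = 0.06883.
Step 5 — 3dB bandwidth: Δω = ω₀/Q = 8703 rad/s; BW = Δω/(2π) = 1385 Hz.

(a) f₀ = 95.34 Hz  (b) Q = 0.06883  (c) BW = 1385 Hz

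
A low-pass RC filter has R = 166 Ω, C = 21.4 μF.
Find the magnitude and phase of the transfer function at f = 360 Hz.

Step 1 — Angular frequency: ω = 2π·360 = 2262 rad/s.
Step 2 — Transfer function: H(jω) = 1/(1 + jωRC).
Step 3 — Denominator: 1 + jωRC = 1 + j·2262·166·2.14e-05 = 1 + j8.035.
Step 4 — H = 0.01525 - j0.1226.
Step 5 — Magnitude: |H| = 0.1235 (-18.2 dB); phase: φ = -82.9°.

|H| = 0.1235 (-18.2 dB), φ = -82.9°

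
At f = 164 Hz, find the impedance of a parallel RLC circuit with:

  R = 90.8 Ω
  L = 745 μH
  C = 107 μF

Step 1 — Angular frequency: ω = 2π·f = 2π·164 = 1030 rad/s.
Step 2 — Component impedances:
  R: Z = R = 90.8 Ω
  L: Z = jωL = j·1030·0.000745 = 0 + j0.7677 Ω
  C: Z = 1/(jωC) = -j/(ω·C) = 0 - j9.07 Ω
Step 3 — Parallel combination: 1/Z_total = 1/R + 1/L + 1/C; Z_total = 0.007746 + j0.8386 Ω = 0.8386∠89.5° Ω.

Z = 0.007746 + j0.8386 Ω = 0.8386∠89.5° Ω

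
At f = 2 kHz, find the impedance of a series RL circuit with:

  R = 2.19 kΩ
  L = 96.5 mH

Step 1 — Angular frequency: ω = 2π·f = 2π·2000 = 1.257e+04 rad/s.
Step 2 — Component impedances:
  R: Z = R = 2190 Ω
  L: Z = jωL = j·1.257e+04·0.0965 = 0 + j1213 Ω
Step 3 — Series combination: Z_total = R + L = 2190 + j1213 Ω = 2503∠29.0° Ω.

Z = 2190 + j1213 Ω = 2503∠29.0° Ω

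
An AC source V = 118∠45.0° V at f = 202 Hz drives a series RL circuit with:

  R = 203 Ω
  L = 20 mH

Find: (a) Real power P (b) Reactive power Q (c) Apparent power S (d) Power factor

Step 1 — Angular frequency: ω = 2π·f = 2π·202 = 1269 rad/s.
Step 2 — Component impedances:
  R: Z = R = 203 Ω
  L: Z = jωL = j·1269·0.02 = 0 + j25.38 Ω
Step 3 — Series combination: Z_total = R + L = 203 + j25.38 Ω = 204.6∠7.1° Ω.
Step 4 — Source phasor: V = 118∠45.0° V = 83.44 + j83.44 V.
Step 5 — Current: I = V / Z = 0.4553 + j0.3541 A = 0.5768∠37.9° A.
Step 6 — Complex power: S = V·I* = 67.54 + j8.445 VA.
Step 7 — Real power: P = Re(S) = 67.54 W.
Step 8 — Reactive power: Q = Im(S) = 8.445 VAR.
Step 9 — Apparent power: |S| = 68.06 VA.
Step 10 — Power factor: PF = P/|S| = 0.9923 (lagging).

(a) P = 67.54 W  (b) Q = 8.445 VAR  (c) S = 68.06 VA  (d) PF = 0.9923 (lagging)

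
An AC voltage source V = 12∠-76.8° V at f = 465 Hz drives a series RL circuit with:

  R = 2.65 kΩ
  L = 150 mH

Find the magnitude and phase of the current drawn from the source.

Step 1 — Angular frequency: ω = 2π·f = 2π·465 = 2922 rad/s.
Step 2 — Component impedances:
  R: Z = R = 2650 Ω
  L: Z = jωL = j·2922·0.15 = 0 + j438.3 Ω
Step 3 — Series combination: Z_total = R + L = 2650 + j438.3 Ω = 2686∠9.4° Ω.
Step 4 — Source phasor: V = 12∠-76.8° V = 2.74 - j11.68 V.
Step 5 — Ohm's law: I = V / Z_total = (2.74 - j11.68) / (2650 + j438.3) = 0.0002968 - j0.004458 A.
Step 6 — Convert to polar: |I| = 0.004468 A, ∠I = -86.2°.

I = 0.004468∠-86.2° A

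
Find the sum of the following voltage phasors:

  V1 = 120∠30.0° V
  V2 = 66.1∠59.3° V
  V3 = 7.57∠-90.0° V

Step 1 — Convert each phasor to rectangular form:
  V1 = 120·(cos(30.0°) + j·sin(30.0°)) = 103.9 + j60 V
  V2 = 66.1·(cos(59.3°) + j·sin(59.3°)) = 33.75 + j56.84 V
  V3 = 7.57·(cos(-90.0°) + j·sin(-90.0°)) = 0 - j7.57 V
Step 2 — Sum components: V_total = 137.7 + j109.3 V.
Step 3 — Convert to polar: |V_total| = 175.8 V, ∠V_total = 38.4°.

V_total = 175.8∠38.4° V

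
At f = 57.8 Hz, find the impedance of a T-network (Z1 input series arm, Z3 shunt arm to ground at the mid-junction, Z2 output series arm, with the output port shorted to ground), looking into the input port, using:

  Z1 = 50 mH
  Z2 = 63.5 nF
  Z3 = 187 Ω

Step 1 — Angular frequency: ω = 2π·f = 2π·57.8 = 363.2 rad/s.
Step 2 — Component impedances:
  Z1: Z = jωL = j·363.2·0.05 = 0 + j18.16 Ω
  Z2: Z = 1/(jωC) = -j/(ω·C) = 0 - j4.336e+04 Ω
  Z3: Z = R = 187 Ω
Step 3 — With the output port shorted to ground, the output series arm Z2 runs from the junction to ground; the shunt arm Z3 also runs from the junction to ground. They appear in parallel: Z3 || Z2 = 187 - j0.8064 Ω.
Step 4 — Series with input arm Z1: Z_in = Z1 + (Z3 || Z2) = 187 + j17.35 Ω = 187.8∠5.3° Ω.

Z = 187 + j17.35 Ω = 187.8∠5.3° Ω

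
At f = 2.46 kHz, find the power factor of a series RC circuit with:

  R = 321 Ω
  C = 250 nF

Step 1 — Angular frequency: ω = 2π·f = 2π·2460 = 1.546e+04 rad/s.
Step 2 — Component impedances:
  R: Z = R = 321 Ω
  C: Z = 1/(jωC) = -j/(ω·C) = 0 - j258.8 Ω
Step 3 — Series combination: Z_total = R + C = 321 - j258.8 Ω = 412.3∠-38.9° Ω.
Step 4 — Power factor: PF = cos(φ) = Re(Z)/|Z| = 321/412.33 = 0.7785.
Step 5 — Type: Im(Z) = -258.8 ⇒ leading (phase φ = -38.9°).

PF = 0.7785 (leading, φ = -38.9°)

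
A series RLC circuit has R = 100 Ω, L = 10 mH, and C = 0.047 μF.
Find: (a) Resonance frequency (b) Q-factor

Step 1 — Resonance condition Im(Z)=0 gives ω₀ = 1/√(LC).
Step 2 — ω₀ = 1/√(0.01·4.7e-08) = 4.613e+04 rad/s.
Step 3 — f₀ = ω₀/(2π) = 7341 Hz.
Step 4 — Series Q: Q = ω₀L/R = 4.613e+04·0.01/100 = 4.613.

(a) f₀ = 7341 Hz  (b) Q = 4.613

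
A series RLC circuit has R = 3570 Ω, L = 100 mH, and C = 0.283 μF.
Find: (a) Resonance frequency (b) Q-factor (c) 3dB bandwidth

Step 1 — Resonance: ω₀ = 1/√(LC) = 1/√(0.1·2.83e-07) = 5944 rad/s.
Step 2 — f₀ = ω₀/(2π) = 946.1 Hz.
Step 3 — Series Q: Q = ω₀L/R = 5944·0.1/3570 = 0.1665.
Step 4 — Bandwidth: Δω = ω₀/Q = 3.57e+04 rad/s; BW = Δω/(2π) = 5682 Hz.

(a) f₀ = 946.1 Hz  (b) Q = 0.1665  (c) BW = 5682 Hz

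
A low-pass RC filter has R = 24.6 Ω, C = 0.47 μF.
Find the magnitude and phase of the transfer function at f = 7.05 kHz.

Step 1 — Angular frequency: ω = 2π·7050 = 4.43e+04 rad/s.
Step 2 — Transfer function: H(jω) = 1/(1 + jωRC).
Step 3 — Denominator: 1 + jωRC = 1 + j·4.43e+04·24.6·4.7e-07 = 1 + j0.5122.
Step 4 — H = 0.7922 - j0.4057.
Step 5 — Magnitude: |H| = 0.8901 (-1.0 dB); phase: φ = -27.1°.

|H| = 0.8901 (-1.0 dB), φ = -27.1°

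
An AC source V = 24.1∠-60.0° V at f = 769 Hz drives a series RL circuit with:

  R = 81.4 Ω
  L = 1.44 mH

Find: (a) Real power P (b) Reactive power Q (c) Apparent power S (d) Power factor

Step 1 — Angular frequency: ω = 2π·f = 2π·769 = 4832 rad/s.
Step 2 — Component impedances:
  R: Z = R = 81.4 Ω
  L: Z = jωL = j·4832·0.00144 = 0 + j6.958 Ω
Step 3 — Series combination: Z_total = R + L = 81.4 + j6.958 Ω = 81.7∠4.9° Ω.
Step 4 — Source phasor: V = 24.1∠-60.0° V = 12.05 - j20.87 V.
Step 5 — Current: I = V / Z = 0.1252 - j0.2671 A = 0.295∠-64.9° A.
Step 6 — Complex power: S = V·I* = 7.084 + j0.6055 VA.
Step 7 — Real power: P = Re(S) = 7.084 W.
Step 8 — Reactive power: Q = Im(S) = 0.6055 VAR.
Step 9 — Apparent power: |S| = 7.109 VA.
Step 10 — Power factor: PF = P/|S| = 0.9964 (lagging).

(a) P = 7.084 W  (b) Q = 0.6055 VAR  (c) S = 7.109 VA  (d) PF = 0.9964 (lagging)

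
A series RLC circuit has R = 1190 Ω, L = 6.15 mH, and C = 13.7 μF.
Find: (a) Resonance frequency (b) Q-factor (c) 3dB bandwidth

Step 1 — Resonance condition Im(Z)=0 gives ω₀ = 1/√(LC).
Step 2 — ω₀ = 1/√(0.00615·1.37e-05) = 3445 rad/s.
Step 3 — f₀ = ω₀/(2π) = 548.3 Hz.
Step 4 — Series Q: Q = ω₀L/R = 3445·0.00615/1190 = 0.0178.
Step 5 — 3dB bandwidth: Δω = ω₀/Q = 1.935e+05 rad/s; BW = Δω/(2π) = 3.08e+04 Hz.

(a) f₀ = 548.3 Hz  (b) Q = 0.0178  (c) BW = 3.08e+04 Hz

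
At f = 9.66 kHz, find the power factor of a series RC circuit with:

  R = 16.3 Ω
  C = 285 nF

Step 1 — Angular frequency: ω = 2π·f = 2π·9660 = 6.07e+04 rad/s.
Step 2 — Component impedances:
  R: Z = R = 16.3 Ω
  C: Z = 1/(jωC) = -j/(ω·C) = 0 - j57.81 Ω
Step 3 — Series combination: Z_total = R + C = 16.3 - j57.81 Ω = 60.06∠-74.3° Ω.
Step 4 — Power factor: PF = cos(φ) = Re(Z)/|Z| = 16.3/60.06 = 0.2714.
Step 5 — Type: Im(Z) = -57.81 ⇒ leading (phase φ = -74.3°).

PF = 0.2714 (leading, φ = -74.3°)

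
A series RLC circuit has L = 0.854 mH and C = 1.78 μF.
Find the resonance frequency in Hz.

Step 1 — Resonance condition Im(Z)=0 gives ω₀ = 1/√(LC).
Step 2 — ω₀ = 1/√(0.000854·1.78e-06) = 2.565e+04 rad/s.
Step 3 — f₀ = ω₀/(2π) = 4082 Hz.

f₀ = 4082 Hz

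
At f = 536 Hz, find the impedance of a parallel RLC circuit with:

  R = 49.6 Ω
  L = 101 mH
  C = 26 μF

Step 1 — Angular frequency: ω = 2π·f = 2π·536 = 3368 rad/s.
Step 2 — Component impedances:
  R: Z = R = 49.6 Ω
  L: Z = jωL = j·3368·0.101 = 0 + j340.1 Ω
  C: Z = 1/(jωC) = -j/(ω·C) = 0 - j11.42 Ω
Step 3 — Parallel combination: 1/Z_total = 1/R + 1/L + 1/C; Z_total = 2.664 - j11.18 Ω = 11.5∠-76.6° Ω.

Z = 2.664 - j11.18 Ω = 11.5∠-76.6° Ω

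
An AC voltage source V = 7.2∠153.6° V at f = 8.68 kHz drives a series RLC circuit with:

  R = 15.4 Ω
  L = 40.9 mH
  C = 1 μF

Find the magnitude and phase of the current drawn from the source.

Step 1 — Angular frequency: ω = 2π·f = 2π·8680 = 5.454e+04 rad/s.
Step 2 — Component impedances:
  R: Z = R = 15.4 Ω
  L: Z = jωL = j·5.454e+04·0.0409 = 0 + j2231 Ω
  C: Z = 1/(jωC) = -j/(ω·C) = 0 - j18.34 Ω
Step 3 — Series combination: Z_total = R + L + C = 15.4 + j2212 Ω = 2212∠89.6° Ω.
Step 4 — Source phasor: V = 7.2∠153.6° V = -6.449 + j3.201 V.
Step 5 — Ohm's law: I = V / Z_total = (-6.449 + j3.201) / (15.4 + j2212) = 0.001427 + j0.002925 A.
Step 6 — Convert to polar: |I| = 0.003254 A, ∠I = 64.0°.

I = 0.003254∠64.0° A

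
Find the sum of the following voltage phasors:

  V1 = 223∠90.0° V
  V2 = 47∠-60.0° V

Step 1 — Convert each phasor to rectangular form:
  V1 = 223·(cos(90.0°) + j·sin(90.0°)) = 0 + j223 V
  V2 = 47·(cos(-60.0°) + j·sin(-60.0°)) = 23.5 - j40.7 V
Step 2 — Sum components: V_total = 23.5 + j182.3 V.
Step 3 — Convert to polar: |V_total| = 183.8 V, ∠V_total = 82.7°.

V_total = 183.8∠82.7° V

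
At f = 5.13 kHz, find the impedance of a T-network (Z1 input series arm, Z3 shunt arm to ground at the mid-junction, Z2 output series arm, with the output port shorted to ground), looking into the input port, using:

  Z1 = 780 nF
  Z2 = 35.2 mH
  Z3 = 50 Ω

Step 1 — Angular frequency: ω = 2π·f = 2π·5130 = 3.223e+04 rad/s.
Step 2 — Component impedances:
  Z1: Z = 1/(jωC) = -j/(ω·C) = 0 - j39.77 Ω
  Z2: Z = jωL = j·3.223e+04·0.0352 = 0 + j1135 Ω
  Z3: Z = R = 50 Ω
Step 3 — With the output port shorted to ground, the output series arm Z2 runs from the junction to ground; the shunt arm Z3 also runs from the junction to ground. They appear in parallel: Z3 || Z2 = 49.9 + j2.199 Ω.
Step 4 — Series with input arm Z1: Z_in = Z1 + (Z3 || Z2) = 49.9 - j37.58 Ω = 62.47∠-37.0° Ω.

Z = 49.9 - j37.58 Ω = 62.47∠-37.0° Ω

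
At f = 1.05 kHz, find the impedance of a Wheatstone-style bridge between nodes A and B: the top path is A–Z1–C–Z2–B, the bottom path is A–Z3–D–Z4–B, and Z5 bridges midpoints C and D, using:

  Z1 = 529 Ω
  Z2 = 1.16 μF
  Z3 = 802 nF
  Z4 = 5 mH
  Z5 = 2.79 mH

Step 1 — Angular frequency: ω = 2π·f = 2π·1050 = 6597 rad/s.
Step 2 — Component impedances:
  Z1: Z = R = 529 Ω
  Z2: Z = 1/(jωC) = -j/(ω·C) = 0 - j130.7 Ω
  Z3: Z = 1/(jωC) = -j/(ω·C) = 0 - j189 Ω
  Z4: Z = jωL = j·6597·0.005 = 0 + j32.99 Ω
  Z5: Z = jωL = j·6597·0.00279 = 0 + j18.41 Ω
Step 3 — Bridge requires nodal analysis (the Z5 bridge couples midpoints C and D, so the two paths cannot be reduced to a simple series/parallel combination). Setting node B to ground and injecting 1 A at node A, the 3-node admittance system at A, C, D solves to V_A = Z_AB = 66.53 - j121.4 Ω = 138.4∠-61.3° Ω.

Z = 66.53 - j121.4 Ω = 138.4∠-61.3° Ω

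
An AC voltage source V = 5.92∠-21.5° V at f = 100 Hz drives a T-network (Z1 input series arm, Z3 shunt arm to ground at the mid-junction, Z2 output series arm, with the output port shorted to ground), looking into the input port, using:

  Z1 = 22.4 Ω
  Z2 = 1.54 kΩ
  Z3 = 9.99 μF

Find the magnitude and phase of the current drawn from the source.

Step 1 — Angular frequency: ω = 2π·f = 2π·100 = 628.3 rad/s.
Step 2 — Component impedances:
  Z1: Z = R = 22.4 Ω
  Z2: Z = R = 1540 Ω
  Z3: Z = 1/(jωC) = -j/(ω·C) = 0 - j159.3 Ω
Step 3 — With the output port shorted to ground, the output series arm Z2 runs from the junction to ground; the shunt arm Z3 also runs from the junction to ground. They appear in parallel: Z3 || Z2 = 16.31 - j157.6 Ω.
Step 4 — Series with input arm Z1: Z_in = Z1 + (Z3 || Z2) = 38.71 - j157.6 Ω = 162.3∠-76.2° Ω.
Step 5 — Source phasor: V = 5.92∠-21.5° V = 5.508 - j2.17 V.
Step 6 — Ohm's law: I = V / Z_total = (5.508 - j2.17) / (38.71 - j157.6) = 0.02107 + j0.02977 A.
Step 7 — Convert to polar: |I| = 0.03647 A, ∠I = 54.7°.

I = 0.03647∠54.7° A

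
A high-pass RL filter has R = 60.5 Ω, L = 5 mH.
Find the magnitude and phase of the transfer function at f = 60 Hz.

Step 1 — Angular frequency: ω = 2π·60 = 377 rad/s.
Step 2 — Transfer function: H(jω) = jωL/(R + jωL).
Step 3 — Numerator jωL = j·1.885; denominator R + jωL = 60.5 + j1.885.
Step 4 — H = 0.0009698 + j0.03113.
Step 5 — Magnitude: |H| = 0.03114 (-30.1 dB); phase: φ = 88.2°.

|H| = 0.03114 (-30.1 dB), φ = 88.2°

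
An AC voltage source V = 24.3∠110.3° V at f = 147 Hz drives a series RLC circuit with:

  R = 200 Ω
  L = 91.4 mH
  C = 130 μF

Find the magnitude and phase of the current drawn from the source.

Step 1 — Angular frequency: ω = 2π·f = 2π·147 = 923.6 rad/s.
Step 2 — Component impedances:
  R: Z = R = 200 Ω
  L: Z = jωL = j·923.6·0.0914 = 0 + j84.42 Ω
  C: Z = 1/(jωC) = -j/(ω·C) = 0 - j8.328 Ω
Step 3 — Series combination: Z_total = R + L + C = 200 + j76.09 Ω = 214∠20.8° Ω.
Step 4 — Source phasor: V = 24.3∠110.3° V = -8.431 + j22.79 V.
Step 5 — Ohm's law: I = V / Z_total = (-8.431 + j22.79) / (200 + j76.09) = 0.00105 + j0.1136 A.
Step 6 — Convert to polar: |I| = 0.1136 A, ∠I = 89.5°.

I = 0.1136∠89.5° A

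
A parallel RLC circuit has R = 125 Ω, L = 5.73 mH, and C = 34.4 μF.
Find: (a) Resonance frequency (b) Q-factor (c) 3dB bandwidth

Step 1 — Resonance: ω₀ = 1/√(LC) = 1/√(0.00573·3.44e-05) = 2252 rad/s.
Step 2 — f₀ = ω₀/(2π) = 358.5 Hz.
Step 3 — Parallel Q: Q = R/(ω₀L) = 125/(2252·0.00573) = 9.685.
Step 4 — Bandwidth: Δω = ω₀/Q = 232.6 rad/s; BW = Δω/(2π) = 37.01 Hz.

(a) f₀ = 358.5 Hz  (b) Q = 9.685  (c) BW = 37.01 Hz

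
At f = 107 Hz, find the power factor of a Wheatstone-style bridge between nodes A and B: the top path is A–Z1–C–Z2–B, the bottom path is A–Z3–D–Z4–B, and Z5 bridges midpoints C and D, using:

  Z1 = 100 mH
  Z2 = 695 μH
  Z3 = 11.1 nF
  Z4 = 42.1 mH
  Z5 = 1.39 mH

Step 1 — Angular frequency: ω = 2π·f = 2π·107 = 672.3 rad/s.
Step 2 — Component impedances:
  Z1: Z = jωL = j·672.3·0.1 = 0 + j67.23 Ω
  Z2: Z = jωL = j·672.3·0.000695 = 0 + j0.4672 Ω
  Z3: Z = 1/(jωC) = -j/(ω·C) = 0 - j1.34e+05 Ω
  Z4: Z = jωL = j·672.3·0.0421 = 0 + j28.3 Ω
  Z5: Z = jωL = j·672.3·0.00139 = 0 + j0.9345 Ω
Step 3 — Bridge requires nodal analysis (the Z5 bridge couples midpoints C and D, so the two paths cannot be reduced to a simple series/parallel combination). Setting node B to ground and injecting 1 A at node A, the 3-node admittance system at A, C, D solves to V_A = Z_AB = 0 + j67.72 Ω = 67.72∠90.0° Ω.
Step 4 — Power factor: PF = cos(φ) = Re(Z)/|Z| = 0/67.72 = 0.
Step 5 — Type: Im(Z) = 67.72 ⇒ lagging (phase φ = 90.0°).

PF = 0 (lagging, φ = 90.0°)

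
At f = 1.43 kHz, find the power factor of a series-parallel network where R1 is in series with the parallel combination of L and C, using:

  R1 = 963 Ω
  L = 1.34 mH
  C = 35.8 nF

Step 1 — Angular frequency: ω = 2π·f = 2π·1430 = 8985 rad/s.
Step 2 — Component impedances:
  R1: Z = R = 963 Ω
  L: Z = jωL = j·8985·0.00134 = 0 + j12.04 Ω
  C: Z = 1/(jωC) = -j/(ω·C) = 0 - j3109 Ω
Step 3 — Parallel branch: L || C = 1/(1/L + 1/C) = 0 + j12.09 Ω.
Step 4 — Series with R1: Z_total = R1 + (L || C) = 963 + j12.09 Ω = 963.1∠0.7° Ω.
Step 5 — Power factor: PF = cos(φ) = Re(Z)/|Z| = 963/963.1 = 0.9999.
Step 6 — Type: Im(Z) = 12.09 ⇒ lagging (phase φ = 0.7°).

PF = 0.9999 (lagging, φ = 0.7°)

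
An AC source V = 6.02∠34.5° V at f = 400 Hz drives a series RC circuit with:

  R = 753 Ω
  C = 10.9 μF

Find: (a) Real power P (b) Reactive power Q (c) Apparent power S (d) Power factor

Step 1 — Angular frequency: ω = 2π·f = 2π·400 = 2513 rad/s.
Step 2 — Component impedances:
  R: Z = R = 753 Ω
  C: Z = 1/(jωC) = -j/(ω·C) = 0 - j36.5 Ω
Step 3 — Series combination: Z_total = R + C = 753 - j36.5 Ω = 753.9∠-2.8° Ω.
Step 4 — Source phasor: V = 6.02∠34.5° V = 4.961 + j3.41 V.
Step 5 — Current: I = V / Z = 0.006354 + j0.004836 A = 0.007985∠37.3° A.
Step 6 — Complex power: S = V·I* = 0.04802 - j0.002328 VA.
Step 7 — Real power: P = Re(S) = 0.04802 W.
Step 8 — Reactive power: Q = Im(S) = -0.002328 VAR.
Step 9 — Apparent power: |S| = 0.04807 VA.
Step 10 — Power factor: PF = P/|S| = 0.9988 (leading).

(a) P = 0.04802 W  (b) Q = -0.002328 VAR  (c) S = 0.04807 VA  (d) PF = 0.9988 (leading)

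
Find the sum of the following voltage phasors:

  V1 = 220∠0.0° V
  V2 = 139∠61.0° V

Step 1 — Convert each phasor to rectangular form:
  V1 = 220·(cos(0.0°) + j·sin(0.0°)) = 220 V
  V2 = 139·(cos(61.0°) + j·sin(61.0°)) = 67.39 + j121.6 V
Step 2 — Sum components: V_total = 287.4 + j121.6 V.
Step 3 — Convert to polar: |V_total| = 312 V, ∠V_total = 22.9°.

V_total = 312∠22.9° V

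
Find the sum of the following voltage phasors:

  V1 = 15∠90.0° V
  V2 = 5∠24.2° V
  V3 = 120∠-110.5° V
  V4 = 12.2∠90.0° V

Step 1 — Convert each phasor to rectangular form:
  V1 = 15·(cos(90.0°) + j·sin(90.0°)) = 0 + j15 V
  V2 = 5·(cos(24.2°) + j·sin(24.2°)) = 4.561 + j2.05 V
  V3 = 120·(cos(-110.5°) + j·sin(-110.5°)) = -42.02 - j112.4 V
  V4 = 12.2·(cos(90.0°) + j·sin(90.0°)) = 0 + j12.2 V
Step 2 — Sum components: V_total = -37.46 - j83.15 V.
Step 3 — Convert to polar: |V_total| = 91.2 V, ∠V_total = -114.3°.

V_total = 91.2∠-114.3° V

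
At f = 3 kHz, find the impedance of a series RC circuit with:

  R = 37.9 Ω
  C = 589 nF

Step 1 — Angular frequency: ω = 2π·f = 2π·3000 = 1.885e+04 rad/s.
Step 2 — Component impedances:
  R: Z = R = 37.9 Ω
  C: Z = 1/(jωC) = -j/(ω·C) = 0 - j90.07 Ω
Step 3 — Series combination: Z_total = R + C = 37.9 - j90.07 Ω = 97.72∠-67.2° Ω.

Z = 37.9 - j90.07 Ω = 97.72∠-67.2° Ω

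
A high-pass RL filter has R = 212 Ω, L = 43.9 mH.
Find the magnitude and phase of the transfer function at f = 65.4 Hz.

Step 1 — Angular frequency: ω = 2π·65.4 = 410.9 rad/s.
Step 2 — Transfer function: H(jω) = jωL/(R + jωL).
Step 3 — Numerator jωL = j·18.04; denominator R + jωL = 212 + j18.04.
Step 4 — H = 0.007189 + j0.08448.
Step 5 — Magnitude: |H| = 0.08479 (-21.4 dB); phase: φ = 85.1°.

|H| = 0.08479 (-21.4 dB), φ = 85.1°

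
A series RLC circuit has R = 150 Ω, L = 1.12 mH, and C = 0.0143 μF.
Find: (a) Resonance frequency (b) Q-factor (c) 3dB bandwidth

Step 1 — Resonance condition Im(Z)=0 gives ω₀ = 1/√(LC).
Step 2 — ω₀ = 1/√(0.00112·1.43e-08) = 2.499e+05 rad/s.
Step 3 — f₀ = ω₀/(2π) = 3.977e+04 Hz.
Step 4 — Series Q: Q = ω₀L/R = 2.499e+05·0.00112/150 = 1.866.
Step 5 — 3dB bandwidth: Δω = ω₀/Q = 1.339e+05 rad/s; BW = Δω/(2π) = 2.132e+04 Hz.

(a) f₀ = 3.977e+04 Hz  (b) Q = 1.866  (c) BW = 2.132e+04 Hz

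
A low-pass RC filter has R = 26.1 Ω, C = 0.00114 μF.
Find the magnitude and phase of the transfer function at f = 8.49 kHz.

Step 1 — Angular frequency: ω = 2π·8490 = 5.334e+04 rad/s.
Step 2 — Transfer function: H(jω) = 1/(1 + jωRC).
Step 3 — Denominator: 1 + jωRC = 1 + j·5.334e+04·26.1·1.14e-09 = 1 + j0.001587.
Step 4 — H = 1 - j0.001587.
Step 5 — Magnitude: |H| = 1 (-0.0 dB); phase: φ = -0.1°.

|H| = 1 (-0.0 dB), φ = -0.1°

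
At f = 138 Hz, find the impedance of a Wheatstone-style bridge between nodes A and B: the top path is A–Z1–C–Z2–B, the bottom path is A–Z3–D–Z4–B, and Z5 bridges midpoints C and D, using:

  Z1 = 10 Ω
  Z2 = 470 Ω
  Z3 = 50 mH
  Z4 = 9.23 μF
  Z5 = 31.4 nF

Step 1 — Angular frequency: ω = 2π·f = 2π·138 = 867.1 rad/s.
Step 2 — Component impedances:
  Z1: Z = R = 10 Ω
  Z2: Z = R = 470 Ω
  Z3: Z = jωL = j·867.1·0.05 = 0 + j43.35 Ω
  Z4: Z = 1/(jωC) = -j/(ω·C) = 0 - j125 Ω
  Z5: Z = 1/(jωC) = -j/(ω·C) = 0 - j3.673e+04 Ω
Step 3 — Bridge requires nodal analysis (the Z5 bridge couples midpoints C and D, so the two paths cannot be reduced to a simple series/parallel combination). Setting node B to ground and injecting 1 A at node A, the 3-node admittance system at A, C, D solves to V_A = Z_AB = 13.46 - j79.25 Ω = 80.39∠-80.4° Ω.

Z = 13.46 - j79.25 Ω = 80.39∠-80.4° Ω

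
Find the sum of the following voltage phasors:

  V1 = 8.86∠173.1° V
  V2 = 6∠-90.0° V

Step 1 — Convert each phasor to rectangular form:
  V1 = 8.86·(cos(173.1°) + j·sin(173.1°)) = -8.796 + j1.064 V
  V2 = 6·(cos(-90.0°) + j·sin(-90.0°)) = 0 - j6 V
Step 2 — Sum components: V_total = -8.796 - j4.936 V.
Step 3 — Convert to polar: |V_total| = 10.09 V, ∠V_total = -150.7°.

V_total = 10.09∠-150.7° V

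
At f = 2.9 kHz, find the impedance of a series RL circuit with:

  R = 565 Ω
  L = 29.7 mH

Step 1 — Angular frequency: ω = 2π·f = 2π·2900 = 1.822e+04 rad/s.
Step 2 — Component impedances:
  R: Z = R = 565 Ω
  L: Z = jωL = j·1.822e+04·0.0297 = 0 + j541.2 Ω
Step 3 — Series combination: Z_total = R + L = 565 + j541.2 Ω = 782.4∠43.8° Ω.

Z = 565 + j541.2 Ω = 782.4∠43.8° Ω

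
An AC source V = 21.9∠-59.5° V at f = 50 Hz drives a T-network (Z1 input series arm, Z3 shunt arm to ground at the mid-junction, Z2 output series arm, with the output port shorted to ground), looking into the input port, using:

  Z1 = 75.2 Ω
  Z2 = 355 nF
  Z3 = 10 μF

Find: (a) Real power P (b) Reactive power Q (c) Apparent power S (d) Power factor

Step 1 — Angular frequency: ω = 2π·f = 2π·50 = 314.2 rad/s.
Step 2 — Component impedances:
  Z1: Z = R = 75.2 Ω
  Z2: Z = 1/(jωC) = -j/(ω·C) = 0 - j8966 Ω
  Z3: Z = 1/(jωC) = -j/(ω·C) = 0 - j318.3 Ω
Step 3 — With the output port shorted to ground, the output series arm Z2 runs from the junction to ground; the shunt arm Z3 also runs from the junction to ground. They appear in parallel: Z3 || Z2 = 0 - j307.4 Ω.
Step 4 — Series with input arm Z1: Z_in = Z1 + (Z3 || Z2) = 75.2 - j307.4 Ω = 316.5∠-76.3° Ω.
Step 5 — Source phasor: V = 21.9∠-59.5° V = 11.12 - j18.87 V.
Step 6 — Current: I = V / Z = 0.06627 + j0.01995 A = 0.0692∠16.8° A.
Step 7 — Complex power: S = V·I* = 0.3601 - j1.472 VA.
Step 8 — Real power: P = Re(S) = 0.3601 W.
Step 9 — Reactive power: Q = Im(S) = -1.472 VAR.
Step 10 — Apparent power: |S| = 1.516 VA.
Step 11 — Power factor: PF = P/|S| = 0.2376 (leading).

(a) P = 0.3601 W  (b) Q = -1.472 VAR  (c) S = 1.516 VA  (d) PF = 0.2376 (leading)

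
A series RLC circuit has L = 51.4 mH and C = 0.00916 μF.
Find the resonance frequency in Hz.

Step 1 — Resonance condition Im(Z)=0 gives ω₀ = 1/√(LC).
Step 2 — ω₀ = 1/√(0.0514·9.16e-09) = 4.609e+04 rad/s.
Step 3 — f₀ = ω₀/(2π) = 7335 Hz.

f₀ = 7335 Hz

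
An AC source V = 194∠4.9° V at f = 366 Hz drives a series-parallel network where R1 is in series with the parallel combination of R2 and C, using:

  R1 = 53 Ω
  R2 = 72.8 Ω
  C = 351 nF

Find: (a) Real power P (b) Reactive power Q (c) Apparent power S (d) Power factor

Step 1 — Angular frequency: ω = 2π·f = 2π·366 = 2300 rad/s.
Step 2 — Component impedances:
  R1: Z = R = 53 Ω
  R2: Z = R = 72.8 Ω
  C: Z = 1/(jωC) = -j/(ω·C) = 0 - j1239 Ω
Step 3 — Parallel branch: R2 || C = 1/(1/R2 + 1/C) = 72.55 - j4.263 Ω.
Step 4 — Series with R1: Z_total = R1 + (R2 || C) = 125.5 - j4.263 Ω = 125.6∠-1.9° Ω.
Step 5 — Source phasor: V = 194∠4.9° V = 193.3 + j16.57 V.
Step 6 — Current: I = V / Z = 1.533 + j0.1841 A = 1.544∠6.8° A.
Step 7 — Complex power: S = V·I* = 299.4 - j10.17 VA.
Step 8 — Real power: P = Re(S) = 299.4 W.
Step 9 — Reactive power: Q = Im(S) = -10.17 VAR.
Step 10 — Apparent power: |S| = 299.6 VA.
Step 11 — Power factor: PF = P/|S| = 0.9994 (leading).

(a) P = 299.4 W  (b) Q = -10.17 VAR  (c) S = 299.6 VA  (d) PF = 0.9994 (leading)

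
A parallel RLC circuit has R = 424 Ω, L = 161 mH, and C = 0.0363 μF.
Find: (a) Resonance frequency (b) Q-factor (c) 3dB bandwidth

Step 1 — Resonance: ω₀ = 1/√(LC) = 1/√(0.161·3.63e-08) = 1.308e+04 rad/s.
Step 2 — f₀ = ω₀/(2π) = 2082 Hz.
Step 3 — Parallel Q: Q = R/(ω₀L) = 424/(1.308e+04·0.161) = 0.2013.
Step 4 — Bandwidth: Δω = ω₀/Q = 6.497e+04 rad/s; BW = Δω/(2π) = 1.034e+04 Hz.

(a) f₀ = 2082 Hz  (b) Q = 0.2013  (c) BW = 1.034e+04 Hz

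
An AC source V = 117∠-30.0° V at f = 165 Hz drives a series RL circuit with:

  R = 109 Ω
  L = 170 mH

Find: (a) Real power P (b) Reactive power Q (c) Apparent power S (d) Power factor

Step 1 — Angular frequency: ω = 2π·f = 2π·165 = 1037 rad/s.
Step 2 — Component impedances:
  R: Z = R = 109 Ω
  L: Z = jωL = j·1037·0.17 = 0 + j176.2 Ω
Step 3 — Series combination: Z_total = R + L = 109 + j176.2 Ω = 207.2∠58.3° Ω.
Step 4 — Source phasor: V = 117∠-30.0° V = 101.3 - j58.5 V.
Step 5 — Current: I = V / Z = 0.0171 - j0.5643 A = 0.5646∠-88.3° A.
Step 6 — Complex power: S = V·I* = 34.75 + j56.18 VA.
Step 7 — Real power: P = Re(S) = 34.75 W.
Step 8 — Reactive power: Q = Im(S) = 56.18 VAR.
Step 9 — Apparent power: |S| = 66.06 VA.
Step 10 — Power factor: PF = P/|S| = 0.526 (lagging).

(a) P = 34.75 W  (b) Q = 56.18 VAR  (c) S = 66.06 VA  (d) PF = 0.526 (lagging)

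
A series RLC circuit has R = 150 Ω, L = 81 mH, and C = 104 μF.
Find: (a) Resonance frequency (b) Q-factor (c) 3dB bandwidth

Step 1 — Resonance: ω₀ = 1/√(LC) = 1/√(0.081·0.000104) = 344.5 rad/s.
Step 2 — f₀ = ω₀/(2π) = 54.84 Hz.
Step 3 — Series Q: Q = ω₀L/R = 344.5·0.081/150 = 0.1861.
Step 4 — Bandwidth: Δω = ω₀/Q = 1852 rad/s; BW = Δω/(2π) = 294.7 Hz.

(a) f₀ = 54.84 Hz  (b) Q = 0.1861  (c) BW = 294.7 Hz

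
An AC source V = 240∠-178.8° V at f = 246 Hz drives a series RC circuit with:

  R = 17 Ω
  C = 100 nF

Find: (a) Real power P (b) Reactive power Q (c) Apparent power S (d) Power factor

Step 1 — Angular frequency: ω = 2π·f = 2π·246 = 1546 rad/s.
Step 2 — Component impedances:
  R: Z = R = 17 Ω
  C: Z = 1/(jωC) = -j/(ω·C) = 0 - j6470 Ω
Step 3 — Series combination: Z_total = R + C = 17 - j6470 Ω = 6470∠-89.8° Ω.
Step 4 — Source phasor: V = 240∠-178.8° V = -239.9 - j5.026 V.
Step 5 — Current: I = V / Z = 0.0006794 - j0.03709 A = 0.0371∠-89.0° A.
Step 6 — Complex power: S = V·I* = 0.02339 - j8.903 VA.
Step 7 — Real power: P = Re(S) = 0.02339 W.
Step 8 — Reactive power: Q = Im(S) = -8.903 VAR.
Step 9 — Apparent power: |S| = 8.903 VA.
Step 10 — Power factor: PF = P/|S| = 0.002628 (leading).

(a) P = 0.02339 W  (b) Q = -8.903 VAR  (c) S = 8.903 VA  (d) PF = 0.002628 (leading)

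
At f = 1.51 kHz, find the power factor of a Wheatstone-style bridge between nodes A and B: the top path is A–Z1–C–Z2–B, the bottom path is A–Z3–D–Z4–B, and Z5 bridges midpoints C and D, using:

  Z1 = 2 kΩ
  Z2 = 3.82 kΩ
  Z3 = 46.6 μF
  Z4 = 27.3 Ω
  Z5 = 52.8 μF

Step 1 — Angular frequency: ω = 2π·f = 2π·1510 = 9488 rad/s.
Step 2 — Component impedances:
  Z1: Z = R = 2000 Ω
  Z2: Z = R = 3820 Ω
  Z3: Z = 1/(jωC) = -j/(ω·C) = 0 - j2.262 Ω
  Z4: Z = R = 27.3 Ω
  Z5: Z = 1/(jωC) = -j/(ω·C) = 0 - j1.996 Ω
Step 3 — Bridge requires nodal analysis (the Z5 bridge couples midpoints C and D, so the two paths cannot be reduced to a simple series/parallel combination). Setting node B to ground and injecting 1 A at node A, the 3-node admittance system at A, C, D solves to V_A = Z_AB = 27.11 - j2.262 Ω = 27.2∠-4.8° Ω.
Step 4 — Power factor: PF = cos(φ) = Re(Z)/|Z| = 27.109/27.203 = 0.9965.
Step 5 — Type: Im(Z) = -2.262 ⇒ leading (phase φ = -4.8°).

PF = 0.9965 (leading, φ = -4.8°)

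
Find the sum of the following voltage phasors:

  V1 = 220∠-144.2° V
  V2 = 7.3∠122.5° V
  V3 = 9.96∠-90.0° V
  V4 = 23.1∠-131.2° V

Step 1 — Convert each phasor to rectangular form:
  V1 = 220·(cos(-144.2°) + j·sin(-144.2°)) = -178.4 - j128.7 V
  V2 = 7.3·(cos(122.5°) + j·sin(122.5°)) = -3.922 + j6.157 V
  V3 = 9.96·(cos(-90.0°) + j·sin(-90.0°)) = 0 - j9.96 V
  V4 = 23.1·(cos(-131.2°) + j·sin(-131.2°)) = -15.22 - j17.38 V
Step 2 — Sum components: V_total = -197.6 - j149.9 V.
Step 3 — Convert to polar: |V_total| = 248 V, ∠V_total = -142.8°.

V_total = 248∠-142.8° V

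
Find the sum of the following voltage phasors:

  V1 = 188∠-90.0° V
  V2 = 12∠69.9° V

Step 1 — Convert each phasor to rectangular form:
  V1 = 188·(cos(-90.0°) + j·sin(-90.0°)) = 0 - j188 V
  V2 = 12·(cos(69.9°) + j·sin(69.9°)) = 4.124 + j11.27 V
Step 2 — Sum components: V_total = 4.124 - j176.7 V.
Step 3 — Convert to polar: |V_total| = 176.8 V, ∠V_total = -88.7°.

V_total = 176.8∠-88.7° V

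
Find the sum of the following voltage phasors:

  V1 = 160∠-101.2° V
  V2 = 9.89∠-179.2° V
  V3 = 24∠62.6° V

Step 1 — Convert each phasor to rectangular form:
  V1 = 160·(cos(-101.2°) + j·sin(-101.2°)) = -31.08 - j157 V
  V2 = 9.89·(cos(-179.2°) + j·sin(-179.2°)) = -9.889 - j0.1381 V
  V3 = 24·(cos(62.6°) + j·sin(62.6°)) = 11.04 + j21.31 V
Step 2 — Sum components: V_total = -29.92 - j135.8 V.
Step 3 — Convert to polar: |V_total| = 139 V, ∠V_total = -102.4°.

V_total = 139∠-102.4° V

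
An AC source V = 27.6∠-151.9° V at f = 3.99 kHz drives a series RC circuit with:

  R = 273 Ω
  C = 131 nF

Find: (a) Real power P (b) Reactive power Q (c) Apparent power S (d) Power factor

Step 1 — Angular frequency: ω = 2π·f = 2π·3990 = 2.507e+04 rad/s.
Step 2 — Component impedances:
  R: Z = R = 273 Ω
  C: Z = 1/(jωC) = -j/(ω·C) = 0 - j304.5 Ω
Step 3 — Series combination: Z_total = R + C = 273 - j304.5 Ω = 409∠-48.1° Ω.
Step 4 — Source phasor: V = 27.6∠-151.9° V = -24.35 - j13 V.
Step 5 — Current: I = V / Z = -0.01607 - j0.06555 A = 0.06749∠-103.8° A.
Step 6 — Complex power: S = V·I* = 1.243 - j1.387 VA.
Step 7 — Real power: P = Re(S) = 1.243 W.
Step 8 — Reactive power: Q = Im(S) = -1.387 VAR.
Step 9 — Apparent power: |S| = 1.863 VA.
Step 10 — Power factor: PF = P/|S| = 0.6676 (leading).

(a) P = 1.243 W  (b) Q = -1.387 VAR  (c) S = 1.863 VA  (d) PF = 0.6676 (leading)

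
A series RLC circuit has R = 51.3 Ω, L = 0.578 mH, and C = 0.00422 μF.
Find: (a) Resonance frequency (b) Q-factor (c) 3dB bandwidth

Step 1 — Resonance: ω₀ = 1/√(LC) = 1/√(0.000578·4.22e-09) = 6.403e+05 rad/s.
Step 2 — f₀ = ω₀/(2π) = 1.019e+05 Hz.
Step 3 — Series Q: Q = ω₀L/R = 6.403e+05·0.000578/51.3 = 7.214.
Step 4 — Bandwidth: Δω = ω₀/Q = 8.875e+04 rad/s; BW = Δω/(2π) = 1.413e+04 Hz.

(a) f₀ = 1.019e+05 Hz  (b) Q = 7.214  (c) BW = 1.413e+04 Hz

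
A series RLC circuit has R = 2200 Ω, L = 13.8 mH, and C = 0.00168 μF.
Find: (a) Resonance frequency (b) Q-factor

Step 1 — Resonance condition Im(Z)=0 gives ω₀ = 1/√(LC).
Step 2 — ω₀ = 1/√(0.0138·1.68e-09) = 2.077e+05 rad/s.
Step 3 — f₀ = ω₀/(2π) = 3.305e+04 Hz.
Step 4 — Series Q: Q = ω₀L/R = 2.077e+05·0.0138/2200 = 1.303.

(a) f₀ = 3.305e+04 Hz  (b) Q = 1.303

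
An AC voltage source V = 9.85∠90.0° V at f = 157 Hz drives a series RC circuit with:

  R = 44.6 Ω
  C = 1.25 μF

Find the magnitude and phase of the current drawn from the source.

Step 1 — Angular frequency: ω = 2π·f = 2π·157 = 986.5 rad/s.
Step 2 — Component impedances:
  R: Z = R = 44.6 Ω
  C: Z = 1/(jωC) = -j/(ω·C) = 0 - j811 Ω
Step 3 — Series combination: Z_total = R + C = 44.6 - j811 Ω = 812.2∠-86.9° Ω.
Step 4 — Source phasor: V = 9.85∠90.0° V = 0 + j9.85 V.
Step 5 — Ohm's law: I = V / Z_total = (0 + j9.85) / (44.6 - j811) = -0.01211 + j0.0006659 A.
Step 6 — Convert to polar: |I| = 0.01213 A, ∠I = 176.9°.

I = 0.01213∠176.9° A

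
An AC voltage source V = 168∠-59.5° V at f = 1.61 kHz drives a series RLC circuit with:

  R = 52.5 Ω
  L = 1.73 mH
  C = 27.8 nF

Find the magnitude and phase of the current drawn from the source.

Step 1 — Angular frequency: ω = 2π·f = 2π·1610 = 1.012e+04 rad/s.
Step 2 — Component impedances:
  R: Z = R = 52.5 Ω
  L: Z = jωL = j·1.012e+04·0.00173 = 0 + j17.5 Ω
  C: Z = 1/(jωC) = -j/(ω·C) = 0 - j3556 Ω
Step 3 — Series combination: Z_total = R + L + C = 52.5 - j3538 Ω = 3539∠-89.1° Ω.
Step 4 — Source phasor: V = 168∠-59.5° V = 85.27 - j144.8 V.
Step 5 — Ohm's law: I = V / Z_total = (85.27 - j144.8) / (52.5 - j3538) = 0.04126 + j0.02349 A.
Step 6 — Convert to polar: |I| = 0.04747 A, ∠I = 29.6°.

I = 0.04747∠29.6° A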